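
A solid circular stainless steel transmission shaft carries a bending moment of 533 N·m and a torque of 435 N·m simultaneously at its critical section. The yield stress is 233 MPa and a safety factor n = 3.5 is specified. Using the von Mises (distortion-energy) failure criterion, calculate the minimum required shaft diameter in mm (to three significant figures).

d = 46.4 mm

σ_allow = σ_y/n = 233/3.5 = 66.57 MPa.
For a solid shaft σ_b = 32M/(πd³) and τ = 16T/(πd³), so the von Mises stress is σ' = (16/πd³)·√(4M²+3T²).
√(4M²+3T²) = √(4×(533000)² + 3×(435000)²) = 1.305×10^6 N·mm.
d³ = 16×1.305×10^6/(π×66.57) = 99870 mm³.
d = 46.40 mm.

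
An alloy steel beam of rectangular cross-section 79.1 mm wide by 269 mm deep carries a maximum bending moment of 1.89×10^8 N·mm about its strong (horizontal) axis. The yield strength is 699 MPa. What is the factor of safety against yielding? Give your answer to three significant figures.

n = 3.53

Section modulus S = bh²/6 = 79.1×269²/6 = 954000 mm³.
σ = M/S = 1.8900×10^8/954000 = 198.1 MPa.
n = 699/198.1 = 3.528.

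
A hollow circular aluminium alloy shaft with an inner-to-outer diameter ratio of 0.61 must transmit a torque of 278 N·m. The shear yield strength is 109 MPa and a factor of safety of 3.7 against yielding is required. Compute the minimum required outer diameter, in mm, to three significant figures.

d_o = 38.2 mm

τ_allow = 109/3.7 = 29.46 MPa.
For a hollow shaft τ = 16T/[πd_o³(1−k⁴)] with k = 0.61, so 1−k⁴ = 0.8615.
d_o³ = 16T/[π τ_allow (1−k⁴)] = 16×278000/(π×29.46×0.8615) = 55780 mm³.
d_o = 38.21 mm.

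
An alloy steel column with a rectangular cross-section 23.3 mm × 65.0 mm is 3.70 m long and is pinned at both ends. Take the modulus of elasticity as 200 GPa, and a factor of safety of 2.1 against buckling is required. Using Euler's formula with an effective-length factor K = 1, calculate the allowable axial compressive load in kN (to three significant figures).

P_allow = 4.70 kN

Buckling occurs about the weak axis: I_min = h·b³/12 = 65.0×23.3³/12 = 68520 mm⁴ (b = 23.3 mm is the smaller dimension).
Effective length L_e = KL = 1×3.70 m = 3700 mm.
Euler critical load P_cr = π²EI/L_e² = π²×200000×68520/3700² = 9879 N.
P_allow = P_cr/n = 9879/2.1 = 4704 N.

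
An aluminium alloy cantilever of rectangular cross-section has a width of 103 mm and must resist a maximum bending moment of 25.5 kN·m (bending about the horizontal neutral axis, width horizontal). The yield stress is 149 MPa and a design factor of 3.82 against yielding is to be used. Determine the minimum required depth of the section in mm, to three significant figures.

h = 195 mm

σ_allow = 149/3.82 = 39.01 MPa.
For a rectangular section σ = 6M/(bh²), so h² = 6M/(b σ_allow) = 6×2.5500×10^7/(103×39.01) = 38080 mm².
h = 195.1 mm.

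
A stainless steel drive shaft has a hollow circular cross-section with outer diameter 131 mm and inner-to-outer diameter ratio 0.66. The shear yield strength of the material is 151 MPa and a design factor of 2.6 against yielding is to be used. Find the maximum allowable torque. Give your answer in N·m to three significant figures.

τ_allow = 151/2.6 = 58.08 MPa.
For a hollow shaft T_allow = τ_allow·πd_o³(1−k⁴)/16 with 1−k⁴ = 0.8103, so πd_o³(1−k⁴)/16 = 357700 mm³.
T_allow = 58.08×357700 = 2.077×10^7 N·mm = 20770 N·m.

T_allow = 20800 N·m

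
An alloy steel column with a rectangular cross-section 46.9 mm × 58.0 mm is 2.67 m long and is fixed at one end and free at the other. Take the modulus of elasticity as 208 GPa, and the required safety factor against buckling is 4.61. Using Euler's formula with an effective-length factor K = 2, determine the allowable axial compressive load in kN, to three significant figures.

Buckling occurs about the weak axis: I_min = h·b³/12 = 58.0×46.9³/12 = 498600 mm⁴ (b = 46.9 mm is the smaller dimension).
Effective length L_e = KL = 2×2.67 m = 5340 mm.
Euler critical load P_cr = π²EI/L_e² = π²×208000×498600/5340² = 35900 N.
P_allow = P_cr/n = 35900/4.61 = 7787 N.

P_allow = 7.79 kN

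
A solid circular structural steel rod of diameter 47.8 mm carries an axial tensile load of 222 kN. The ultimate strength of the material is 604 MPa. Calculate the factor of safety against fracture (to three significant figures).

A = πd²/4 = 1795 mm².
σ = F/A = 222000/1795 = 123.7 MPa.
n = 604/123.7 = 4.882.

n = 4.88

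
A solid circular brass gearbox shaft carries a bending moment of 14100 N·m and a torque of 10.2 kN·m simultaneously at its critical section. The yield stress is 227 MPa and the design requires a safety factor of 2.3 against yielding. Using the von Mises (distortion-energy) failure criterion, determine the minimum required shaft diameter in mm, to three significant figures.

d = 120 mm

σ_allow = σ_y/n = 227/2.3 = 98.70 MPa.
For a solid shaft σ_b = 32M/(πd³) and τ = 16T/(πd³), so the von Mises stress is σ' = (16/πd³)·√(4M²+3T²).
√(4M²+3T²) = √(4×(1.410×10^7)² + 3×(1.020×10^7)²) = 3.328×10^7 N·mm.
d³ = 16×3.328×10^7/(π×98.70) = 1.717×10^6 mm³.
d = 119.7 mm.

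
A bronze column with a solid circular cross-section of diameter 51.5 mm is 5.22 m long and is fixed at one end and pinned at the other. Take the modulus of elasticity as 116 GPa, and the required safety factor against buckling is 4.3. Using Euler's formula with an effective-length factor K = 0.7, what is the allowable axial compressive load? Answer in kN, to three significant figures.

I = πd⁴/64 = π×51.5⁴/64 = 345300 mm⁴.
Effective length L_e = KL = 0.7×5.22 m = 3654 mm.
Euler critical load P_cr = π²EI/L_e² = π²×116000×345300/3654² = 29610 N.
P_allow = P_cr/n = 29610/4.3 = 6886 N.

P_allow = 6.89 kN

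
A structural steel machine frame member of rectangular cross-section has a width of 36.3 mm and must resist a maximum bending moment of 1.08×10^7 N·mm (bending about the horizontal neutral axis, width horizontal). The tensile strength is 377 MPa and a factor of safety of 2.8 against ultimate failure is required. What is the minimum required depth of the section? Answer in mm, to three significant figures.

σ_allow = 377/2.8 = 134.6 MPa.
For a rectangular section σ = 6M/(bh²), so h² = 6M/(b σ_allow) = 6×1.0800×10^7/(36.3×134.6) = 13260 mm².
h = 115.1 mm.

h = 115 mm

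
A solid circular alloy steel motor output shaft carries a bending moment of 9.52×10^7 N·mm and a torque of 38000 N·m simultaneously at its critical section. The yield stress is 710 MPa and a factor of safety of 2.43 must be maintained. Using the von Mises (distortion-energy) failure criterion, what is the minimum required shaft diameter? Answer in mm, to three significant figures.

d = 152 mm

σ_allow = σ_y/n = 710/2.43 = 292.2 MPa.
For a solid shaft σ_b = 32M/(πd³) and τ = 16T/(πd³), so the von Mises stress is σ' = (16/πd³)·√(4M²+3T²).
√(4M²+3T²) = √(4×(9.520×10^7)² + 3×(3.800×10^7)²) = 2.015×10^8 N·mm.
d³ = 16×2.015×10^8/(π×292.2) = 3.512×10^6 mm³.
d = 152.0 mm.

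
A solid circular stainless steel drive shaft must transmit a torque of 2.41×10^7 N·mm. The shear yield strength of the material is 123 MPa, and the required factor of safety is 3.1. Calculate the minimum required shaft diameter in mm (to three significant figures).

Allowable shear stress τ_allow = 123/3.1 = 39.68 MPa.
For a solid shaft τ = 16T/(πd³), so d³ = 16T/(π τ_allow) = 16×2.4100×10^7/(π×39.68) = 3.093×10^6 mm³.
d = (3.093×10^6)^(1/3) = 145.7 mm.

d = 146 mm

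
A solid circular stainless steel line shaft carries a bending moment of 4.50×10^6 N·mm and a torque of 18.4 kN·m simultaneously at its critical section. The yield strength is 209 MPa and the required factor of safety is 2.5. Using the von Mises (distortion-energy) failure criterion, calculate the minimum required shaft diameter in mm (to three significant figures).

σ_allow = σ_y/n = 209/2.5 = 83.60 MPa.
For a solid shaft σ_b = 32M/(πd³) and τ = 16T/(πd³), so the von Mises stress is σ' = (16/πd³)·√(4M²+3T²).
√(4M²+3T²) = √(4×(4.500×10^6)² + 3×(1.840×10^7)²) = 3.312×10^7 N·mm.
d³ = 16×3.312×10^7/(π×83.60) = 2.017×10^6 mm³.
d = 126.4 mm.

d = 126 mm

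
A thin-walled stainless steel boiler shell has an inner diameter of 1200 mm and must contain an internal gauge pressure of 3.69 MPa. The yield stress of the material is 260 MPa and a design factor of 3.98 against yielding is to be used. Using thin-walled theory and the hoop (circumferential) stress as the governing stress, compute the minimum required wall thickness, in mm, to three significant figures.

σ_allow = 260/3.98 = 65.33 MPa.
Hoop stress σ_h = pD/(2t), so t = pD/(2σ_allow) = 3.69×1200/(2×65.33) = 33.89 mm.

t = 33.9 mm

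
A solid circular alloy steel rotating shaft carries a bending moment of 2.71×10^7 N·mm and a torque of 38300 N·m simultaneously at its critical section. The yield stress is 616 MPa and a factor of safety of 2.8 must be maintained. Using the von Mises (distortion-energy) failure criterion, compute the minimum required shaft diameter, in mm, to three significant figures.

d = 126 mm

σ_allow = σ_y/n = 616/2.8 = 220.0 MPa.
For a solid shaft σ_b = 32M/(πd³) and τ = 16T/(πd³), so the von Mises stress is σ' = (16/πd³)·√(4M²+3T²).
√(4M²+3T²) = √(4×(2.710×10^7)² + 3×(3.830×10^7)²) = 8.566×10^7 N·mm.
d³ = 16×8.566×10^7/(π×220.0) = 1.983×10^6 mm³.
d = 125.6 mm.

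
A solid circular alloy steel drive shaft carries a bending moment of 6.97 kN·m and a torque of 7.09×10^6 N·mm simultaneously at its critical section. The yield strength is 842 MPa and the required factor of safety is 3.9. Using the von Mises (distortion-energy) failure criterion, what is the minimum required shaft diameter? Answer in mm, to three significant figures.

σ_allow = σ_y/n = 842/3.9 = 215.9 MPa.
For a solid shaft σ_b = 32M/(πd³) and τ = 16T/(πd³), so the von Mises stress is σ' = (16/πd³)·√(4M²+3T²).
√(4M²+3T²) = √(4×(6.970×10^6)² + 3×(7.090×10^6)²) = 1.858×10^7 N·mm.
d³ = 16×1.858×10^7/(π×215.9) = 438200 mm³.
d = 75.96 mm.

d = 76.0 mm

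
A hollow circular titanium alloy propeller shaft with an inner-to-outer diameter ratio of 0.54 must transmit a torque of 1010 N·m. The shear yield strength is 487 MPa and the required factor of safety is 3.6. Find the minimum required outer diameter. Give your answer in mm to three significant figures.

d_o = 34.6 mm

τ_allow = 487/3.6 = 135.3 MPa.
For a hollow shaft τ = 16T/[πd_o³(1−k⁴)] with k = 0.54, so 1−k⁴ = 0.9150.
d_o³ = 16T/[π τ_allow (1−k⁴)] = 16×1010000/(π×135.3×0.9150) = 41560 mm³.
d_o = 34.64 mm.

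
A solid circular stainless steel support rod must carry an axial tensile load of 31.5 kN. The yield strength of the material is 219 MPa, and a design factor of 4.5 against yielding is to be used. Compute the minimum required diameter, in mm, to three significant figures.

d = 28.7 mm

Allowable stress σ_allow = 219/4.5 = 48.67 MPa.
Required area A = F/σ_allow = 31500/48.67 = 647.3 mm².
A = πd²/4 → d = √(4A/π) = 28.71 mm.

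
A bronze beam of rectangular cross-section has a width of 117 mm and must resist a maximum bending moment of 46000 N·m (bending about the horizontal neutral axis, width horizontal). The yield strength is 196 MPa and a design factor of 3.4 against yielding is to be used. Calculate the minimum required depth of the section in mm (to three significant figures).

h = 202 mm

σ_allow = 196/3.4 = 57.65 MPa.
For a rectangular section σ = 6M/(bh²), so h² = 6M/(b σ_allow) = 6×4.6000×10^7/(117×57.65) = 40920 mm².
h = 202.3 mm.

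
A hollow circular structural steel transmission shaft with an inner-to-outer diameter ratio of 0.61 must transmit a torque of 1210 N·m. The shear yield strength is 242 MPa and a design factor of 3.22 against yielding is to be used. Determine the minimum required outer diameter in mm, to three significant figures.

τ_allow = 242/3.22 = 75.16 MPa.
For a hollow shaft τ = 16T/[πd_o³(1−k⁴)] with k = 0.61, so 1−k⁴ = 0.8615.
d_o³ = 16T/[π τ_allow (1−k⁴)] = 16×1210000/(π×75.16×0.8615) = 95170 mm³.
d_o = 45.66 mm.

d_o = 45.7 mm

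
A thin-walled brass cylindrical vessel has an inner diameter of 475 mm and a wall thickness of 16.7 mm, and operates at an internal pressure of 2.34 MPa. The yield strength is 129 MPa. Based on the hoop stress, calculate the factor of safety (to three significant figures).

σ_h = pD/(2t) = 2.34×475/(2×16.7) = 33.28 MPa.
n = 129/33.28 = 3.876.

n = 3.88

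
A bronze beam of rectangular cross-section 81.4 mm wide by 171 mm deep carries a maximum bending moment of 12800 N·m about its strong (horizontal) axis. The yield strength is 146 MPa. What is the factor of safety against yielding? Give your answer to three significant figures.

Section modulus S = bh²/6 = 81.4×171²/6 = 396700 mm³.
σ = M/S = 1.2800×10^7/396700 = 32.27 MPa.
n = 146/32.27 = 4.525.

n = 4.52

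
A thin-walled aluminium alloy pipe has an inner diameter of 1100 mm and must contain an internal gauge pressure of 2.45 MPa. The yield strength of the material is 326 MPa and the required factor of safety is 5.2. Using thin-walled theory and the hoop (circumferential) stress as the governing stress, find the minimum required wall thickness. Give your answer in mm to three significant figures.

t = 21.5 mm

σ_allow = 326/5.2 = 62.69 MPa.
Hoop stress σ_h = pD/(2t), so t = pD/(2σ_allow) = 2.45×1100/(2×62.69) = 21.49 mm.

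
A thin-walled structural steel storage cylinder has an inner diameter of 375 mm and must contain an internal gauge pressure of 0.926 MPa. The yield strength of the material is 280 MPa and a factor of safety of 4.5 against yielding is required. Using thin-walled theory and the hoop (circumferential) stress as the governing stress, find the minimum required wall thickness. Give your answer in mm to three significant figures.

t = 2.79 mm

σ_allow = 280/4.5 = 62.22 MPa.
Hoop stress σ_h = pD/(2t), so t = pD/(2σ_allow) = 0.926×375/(2×62.22) = 2.790 mm.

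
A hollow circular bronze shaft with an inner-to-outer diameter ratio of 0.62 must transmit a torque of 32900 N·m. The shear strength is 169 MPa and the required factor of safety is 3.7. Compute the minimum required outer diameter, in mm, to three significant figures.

d_o = 163 mm

τ_allow = 169/3.7 = 45.68 MPa.
For a hollow shaft τ = 16T/[πd_o³(1−k⁴)] with k = 0.62, so 1−k⁴ = 0.8522.
d_o³ = 16T/[π τ_allow (1−k⁴)] = 16×3.2900×10^7/(π×45.68×0.8522) = 4.304×10^6 mm³.
d_o = 162.7 mm.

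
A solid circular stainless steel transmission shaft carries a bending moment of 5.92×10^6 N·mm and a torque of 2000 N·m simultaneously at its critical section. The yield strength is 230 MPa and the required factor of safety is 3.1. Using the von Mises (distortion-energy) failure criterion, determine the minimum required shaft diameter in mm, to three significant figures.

d = 94.6 mm

σ_allow = σ_y/n = 230/3.1 = 74.19 MPa.
For a solid shaft σ_b = 32M/(πd³) and τ = 16T/(πd³), so the von Mises stress is σ' = (16/πd³)·√(4M²+3T²).
√(4M²+3T²) = √(4×(5.920×10^6)² + 3×(2.000×10^6)²) = 1.234×10^7 N·mm.
d³ = 16×1.234×10^7/(π×74.19) = 846800 mm³.
d = 94.61 mm.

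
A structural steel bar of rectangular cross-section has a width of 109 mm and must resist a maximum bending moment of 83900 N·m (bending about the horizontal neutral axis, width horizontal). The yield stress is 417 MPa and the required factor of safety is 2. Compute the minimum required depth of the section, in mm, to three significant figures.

h = 149 mm

σ_allow = 417/2 = 208.5 MPa.
For a rectangular section σ = 6M/(bh²), so h² = 6M/(b σ_allow) = 6×8.3900×10^7/(109×208.5) = 22150 mm².
h = 148.8 mm.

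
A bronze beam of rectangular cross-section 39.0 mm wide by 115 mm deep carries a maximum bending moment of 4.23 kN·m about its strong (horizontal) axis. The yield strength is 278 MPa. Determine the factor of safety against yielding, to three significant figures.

Section modulus S = bh²/6 = 39.0×115²/6 = 85960 mm³.
σ = M/S = 4230000/85960 = 49.21 MPa.
n = 278/49.21 = 5.650.

n = 5.65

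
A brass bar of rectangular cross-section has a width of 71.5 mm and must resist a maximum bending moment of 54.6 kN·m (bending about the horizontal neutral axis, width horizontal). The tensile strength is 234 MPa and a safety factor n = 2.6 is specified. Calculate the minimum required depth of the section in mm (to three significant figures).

σ_allow = 234/2.6 = 90.00 MPa.
For a rectangular section σ = 6M/(bh²), so h² = 6M/(b σ_allow) = 6×5.4600×10^7/(71.5×90.00) = 50910 mm².
h = 225.6 mm.

h = 226 mm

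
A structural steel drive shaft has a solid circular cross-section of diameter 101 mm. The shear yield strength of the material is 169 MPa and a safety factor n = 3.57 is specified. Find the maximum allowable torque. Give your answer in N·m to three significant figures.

τ_allow = 169/3.57 = 47.34 MPa.
For a solid shaft T_allow = τ_allow·πd³/16; πd³/16 = π×101³/16 = 202300 mm³.
T_allow = 47.34×202300 = 9.577×10^6 N·mm = 9577 N·m.

T_allow = 9580 N·m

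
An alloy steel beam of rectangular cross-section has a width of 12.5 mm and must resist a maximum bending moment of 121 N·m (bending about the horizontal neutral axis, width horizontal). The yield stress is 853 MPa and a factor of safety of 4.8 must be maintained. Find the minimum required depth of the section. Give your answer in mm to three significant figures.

σ_allow = 853/4.8 = 177.7 MPa.
For a rectangular section σ = 6M/(bh²), so h² = 6M/(b σ_allow) = 6×121000/(12.5×177.7) = 326.8 mm².
h = 18.08 mm.

h = 18.1 mm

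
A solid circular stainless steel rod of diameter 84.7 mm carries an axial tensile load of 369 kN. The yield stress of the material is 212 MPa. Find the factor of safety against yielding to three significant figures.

n = 3.24

A = πd²/4 = 5635 mm².
σ = F/A = 369000/5635 = 65.49 MPa.
n = 212/65.49 = 3.237.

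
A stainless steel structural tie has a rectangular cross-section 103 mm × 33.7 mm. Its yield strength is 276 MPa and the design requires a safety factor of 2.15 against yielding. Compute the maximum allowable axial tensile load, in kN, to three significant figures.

σ_allow = 276/2.15 = 128.4 MPa.
A = 103×33.7 = 3471 mm².
F_allow = σ_allow × A = 128.4×3471 = 445600 N.

F_allow = 446 kN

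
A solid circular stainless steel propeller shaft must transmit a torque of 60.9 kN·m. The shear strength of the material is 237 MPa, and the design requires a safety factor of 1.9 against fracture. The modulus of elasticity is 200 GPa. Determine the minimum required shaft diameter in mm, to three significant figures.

d = 135 mm

Allowable shear stress τ_allow = 237/1.9 = 124.7 MPa.
For a solid shaft τ = 16T/(πd³), so d³ = 16T/(π τ_allow) = 16×6.0900×10^7/(π×124.7) = 2.487×10^6 mm³.
d = (2.487×10^6)^(1/3) = 135.5 mm.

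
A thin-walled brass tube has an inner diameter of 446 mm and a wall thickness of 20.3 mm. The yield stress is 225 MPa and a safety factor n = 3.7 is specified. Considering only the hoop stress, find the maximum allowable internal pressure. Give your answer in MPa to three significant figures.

σ_allow = 225/3.7 = 60.81 MPa.
σ_h = pD/(2t) → p_allow = 2σ_allow t/D = 2×60.81×20.3/446 = 5.536 MPa.

p_allow = 5.54 MPa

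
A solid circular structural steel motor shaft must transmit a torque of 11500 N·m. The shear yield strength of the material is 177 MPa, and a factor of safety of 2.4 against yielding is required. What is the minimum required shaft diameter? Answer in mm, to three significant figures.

d = 92.6 mm

Allowable shear stress τ_allow = 177/2.4 = 73.75 MPa.
For a solid shaft τ = 16T/(πd³), so d³ = 16T/(π τ_allow) = 16×1.1500×10^7/(π×73.75) = 794200 mm³.
d = (794200)^(1/3) = 92.61 mm.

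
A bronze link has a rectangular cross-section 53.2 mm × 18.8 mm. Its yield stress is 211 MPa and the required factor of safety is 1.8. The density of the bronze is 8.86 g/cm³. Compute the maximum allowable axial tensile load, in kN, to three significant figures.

σ_allow = 211/1.8 = 117.2 MPa.
A = 53.2×18.8 = 1000 mm².
F_allow = σ_allow × A = 117.2×1000 = 117200 N.

F_allow = 117 kN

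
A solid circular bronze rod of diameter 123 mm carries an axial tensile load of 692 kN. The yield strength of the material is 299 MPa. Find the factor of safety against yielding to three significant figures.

A = πd²/4 = 11880 mm².
σ = F/A = 692000/11880 = 58.24 MPa.
n = 299/58.24 = 5.134.

n = 5.13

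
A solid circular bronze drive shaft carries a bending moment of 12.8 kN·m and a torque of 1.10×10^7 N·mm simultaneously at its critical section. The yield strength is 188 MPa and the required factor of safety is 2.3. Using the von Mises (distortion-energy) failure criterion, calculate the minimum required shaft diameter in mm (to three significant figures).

d = 126 mm

σ_allow = σ_y/n = 188/2.3 = 81.74 MPa.
For a solid shaft σ_b = 32M/(πd³) and τ = 16T/(πd³), so the von Mises stress is σ' = (16/πd³)·√(4M²+3T²).
√(4M²+3T²) = √(4×(1.280×10^7)² + 3×(1.100×10^7)²) = 3.191×10^7 N·mm.
d³ = 16×3.191×10^7/(π×81.74) = 1.988×10^6 mm³.
d = 125.7 mm.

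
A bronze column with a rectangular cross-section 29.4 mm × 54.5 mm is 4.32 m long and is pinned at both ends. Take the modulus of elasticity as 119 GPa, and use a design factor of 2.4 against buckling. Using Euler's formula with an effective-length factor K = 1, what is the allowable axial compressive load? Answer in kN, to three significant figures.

Buckling occurs about the weak axis: I_min = h·b³/12 = 54.5×29.4³/12 = 115400 mm⁴ (b = 29.4 mm is the smaller dimension).
Effective length L_e = KL = 1×4.32 m = 4320 mm.
Euler critical load P_cr = π²EI/L_e² = π²×119000×115400/4320² = 7263 N.
P_allow = P_cr/n = 7263/2.4 = 3026 N.

P_allow = 3.03 kN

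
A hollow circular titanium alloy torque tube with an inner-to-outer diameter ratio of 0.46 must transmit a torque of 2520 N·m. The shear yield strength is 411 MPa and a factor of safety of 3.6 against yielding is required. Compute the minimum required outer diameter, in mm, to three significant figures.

τ_allow = 411/3.6 = 114.2 MPa.
For a hollow shaft τ = 16T/[πd_o³(1−k⁴)] with k = 0.46, so 1−k⁴ = 0.9552.
d_o³ = 16T/[π τ_allow (1−k⁴)] = 16×2520000/(π×114.2×0.9552) = 117700 mm³.
d_o = 49.01 mm.

d_o = 49.0 mm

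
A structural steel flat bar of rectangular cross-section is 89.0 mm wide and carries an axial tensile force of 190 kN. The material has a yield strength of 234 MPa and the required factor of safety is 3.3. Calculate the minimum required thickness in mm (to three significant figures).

σ_allow = 234/3.3 = 70.91 MPa.
Required area A = F/σ_allow = 190000/70.91 = 2679 mm².
t = A/w = 2679/89.0 = 30.11 mm.

t = 30.1 mm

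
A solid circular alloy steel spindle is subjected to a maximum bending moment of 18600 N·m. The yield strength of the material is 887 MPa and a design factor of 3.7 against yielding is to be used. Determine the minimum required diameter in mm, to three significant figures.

σ_allow = 887/3.7 = 239.7 MPa.
For a solid circular section σ = 32M/(πd³), so d³ = 32M/(π σ_allow) = 32×1.8600×10^7/(π×239.7) = 790300 mm³.
d = 92.45 mm.

d = 92.5 mm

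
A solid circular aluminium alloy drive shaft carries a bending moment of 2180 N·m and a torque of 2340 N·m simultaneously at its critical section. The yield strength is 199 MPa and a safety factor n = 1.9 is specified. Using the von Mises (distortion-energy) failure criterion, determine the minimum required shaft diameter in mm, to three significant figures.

σ_allow = σ_y/n = 199/1.9 = 104.7 MPa.
For a solid shaft σ_b = 32M/(πd³) and τ = 16T/(πd³), so the von Mises stress is σ' = (16/πd³)·√(4M²+3T²).
√(4M²+3T²) = √(4×(2.180×10^6)² + 3×(2.340×10^6)²) = 5.953×10^6 N·mm.
d³ = 16×5.953×10^6/(π×104.7) = 289500 mm³.
d = 66.15 mm.

d = 66.2 mm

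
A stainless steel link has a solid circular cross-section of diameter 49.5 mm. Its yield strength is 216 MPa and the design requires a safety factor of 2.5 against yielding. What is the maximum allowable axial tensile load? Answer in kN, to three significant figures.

σ_allow = 216/2.5 = 86.40 MPa.
A = πd²/4 = π×49.5²/4 = 1924 mm².
F_allow = σ_allow × A = 86.40×1924 = 166300 N.

F_allow = 166 kN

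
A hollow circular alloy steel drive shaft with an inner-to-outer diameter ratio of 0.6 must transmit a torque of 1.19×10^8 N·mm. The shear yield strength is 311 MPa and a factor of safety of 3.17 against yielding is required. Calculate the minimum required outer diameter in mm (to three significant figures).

τ_allow = 311/3.17 = 98.11 MPa.
For a hollow shaft τ = 16T/[πd_o³(1−k⁴)] with k = 0.6, so 1−k⁴ = 0.8704.
d_o³ = 16T/[π τ_allow (1−k⁴)] = 16×1.1900×10^8/(π×98.11×0.8704) = 7.097×10^6 mm³.
d_o = 192.2 mm.

d_o = 192 mm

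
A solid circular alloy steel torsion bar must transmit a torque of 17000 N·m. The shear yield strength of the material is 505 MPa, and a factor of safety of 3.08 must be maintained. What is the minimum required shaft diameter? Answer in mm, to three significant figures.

Allowable shear stress τ_allow = 505/3.08 = 164.0 MPa.
For a solid shaft τ = 16T/(πd³), so d³ = 16T/(π τ_allow) = 16×1.7000×10^7/(π×164.0) = 528100 mm³.
d = (528100)^(1/3) = 80.83 mm.

d = 80.8 mm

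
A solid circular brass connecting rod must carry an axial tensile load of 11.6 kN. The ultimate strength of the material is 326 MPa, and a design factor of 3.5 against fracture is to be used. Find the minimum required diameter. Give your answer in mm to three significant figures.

d = 12.6 mm

Allowable stress σ_allow = 326/3.5 = 93.14 MPa.
Required area A = F/σ_allow = 11600/93.14 = 124.5 mm².
A = πd²/4 → d = √(4A/π) = 12.59 mm.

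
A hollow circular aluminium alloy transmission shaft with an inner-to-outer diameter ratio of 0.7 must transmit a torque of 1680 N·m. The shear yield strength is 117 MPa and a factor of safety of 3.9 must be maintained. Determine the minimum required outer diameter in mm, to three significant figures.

τ_allow = 117/3.9 = 30.00 MPa.
For a hollow shaft τ = 16T/[πd_o³(1−k⁴)] with k = 0.7, so 1−k⁴ = 0.7599.
d_o³ = 16T/[π τ_allow (1−k⁴)] = 16×1680000/(π×30.00×0.7599) = 375300 mm³.
d_o = 72.13 mm.

d_o = 72.1 mm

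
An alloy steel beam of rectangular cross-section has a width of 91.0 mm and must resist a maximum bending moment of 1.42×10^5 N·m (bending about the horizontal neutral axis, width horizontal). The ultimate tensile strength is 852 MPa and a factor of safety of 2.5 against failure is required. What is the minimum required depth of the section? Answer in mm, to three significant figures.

h = 166 mm

σ_allow = 852/2.5 = 340.8 MPa.
For a rectangular section σ = 6M/(bh²), so h² = 6M/(b σ_allow) = 6×1.4200×10^8/(91.0×340.8) = 27470 mm².
h = 165.7 mm.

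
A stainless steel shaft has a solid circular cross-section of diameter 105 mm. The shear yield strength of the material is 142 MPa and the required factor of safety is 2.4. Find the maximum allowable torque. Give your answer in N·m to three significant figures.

T_allow = 13400 N·m

τ_allow = 142/2.4 = 59.17 MPa.
For a solid shaft T_allow = τ_allow·πd³/16; πd³/16 = π×105³/16 = 227300 mm³.
T_allow = 59.17×227300 = 1.345×10^7 N·mm = 13450 N·m.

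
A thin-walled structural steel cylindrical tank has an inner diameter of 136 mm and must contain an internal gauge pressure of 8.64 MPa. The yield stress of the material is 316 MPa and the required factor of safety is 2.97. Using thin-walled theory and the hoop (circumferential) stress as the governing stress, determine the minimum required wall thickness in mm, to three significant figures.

σ_allow = 316/2.97 = 106.4 MPa.
Hoop stress σ_h = pD/(2t), so t = pD/(2σ_allow) = 8.64×136/(2×106.4) = 5.522 mm.

t = 5.52 mm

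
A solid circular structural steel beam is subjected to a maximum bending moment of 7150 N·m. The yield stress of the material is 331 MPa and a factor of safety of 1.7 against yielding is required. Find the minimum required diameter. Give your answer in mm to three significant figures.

d = 72.1 mm

σ_allow = 331/1.7 = 194.7 MPa.
For a solid circular section σ = 32M/(πd³), so d³ = 32M/(π σ_allow) = 32×7150000/(π×194.7) = 374000 mm³.
d = 72.05 mm.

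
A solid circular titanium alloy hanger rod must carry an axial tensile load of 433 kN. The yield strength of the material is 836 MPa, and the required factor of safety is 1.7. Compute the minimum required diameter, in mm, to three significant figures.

Allowable stress σ_allow = 836/1.7 = 491.8 MPa.
Required area A = F/σ_allow = 433000/491.8 = 880.5 mm².
A = πd²/4 → d = √(4A/π) = 33.48 mm.

d = 33.5 mm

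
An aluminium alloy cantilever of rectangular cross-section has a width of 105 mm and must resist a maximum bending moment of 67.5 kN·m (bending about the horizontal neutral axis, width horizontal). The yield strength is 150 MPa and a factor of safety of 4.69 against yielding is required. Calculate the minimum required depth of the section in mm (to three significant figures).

σ_allow = 150/4.69 = 31.98 MPa.
For a rectangular section σ = 6M/(bh²), so h² = 6M/(b σ_allow) = 6×6.7500×10^7/(105×31.98) = 120600 mm².
h = 347.3 mm.

h = 347 mm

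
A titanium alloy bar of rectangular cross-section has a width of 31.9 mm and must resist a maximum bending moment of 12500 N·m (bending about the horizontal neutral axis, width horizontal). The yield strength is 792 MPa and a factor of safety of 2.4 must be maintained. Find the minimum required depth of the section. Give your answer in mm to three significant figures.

σ_allow = 792/2.4 = 330.0 MPa.
For a rectangular section σ = 6M/(bh²), so h² = 6M/(b σ_allow) = 6×1.2500×10^7/(31.9×330.0) = 7125 mm².
h = 84.41 mm.

h = 84.4 mm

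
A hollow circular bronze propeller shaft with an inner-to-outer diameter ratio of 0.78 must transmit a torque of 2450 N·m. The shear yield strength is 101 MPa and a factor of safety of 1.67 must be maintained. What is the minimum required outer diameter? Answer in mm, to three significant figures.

d_o = 68.9 mm

τ_allow = 101/1.67 = 60.48 MPa.
For a hollow shaft τ = 16T/[πd_o³(1−k⁴)] with k = 0.78, so 1−k⁴ = 0.6298.
d_o³ = 16T/[π τ_allow (1−k⁴)] = 16×2450000/(π×60.48×0.6298) = 327600 mm³.
d_o = 68.93 mm.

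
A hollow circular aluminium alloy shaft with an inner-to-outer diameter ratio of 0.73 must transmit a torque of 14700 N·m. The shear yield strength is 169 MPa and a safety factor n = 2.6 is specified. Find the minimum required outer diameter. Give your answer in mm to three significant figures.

τ_allow = 169/2.6 = 65.00 MPa.
For a hollow shaft τ = 16T/[πd_o³(1−k⁴)] with k = 0.73, so 1−k⁴ = 0.7160.
d_o³ = 16T/[π τ_allow (1−k⁴)] = 16×1.4700×10^7/(π×65.00×0.7160) = 1.609×10^6 mm³.
d_o = 117.2 mm.

d_o = 117 mm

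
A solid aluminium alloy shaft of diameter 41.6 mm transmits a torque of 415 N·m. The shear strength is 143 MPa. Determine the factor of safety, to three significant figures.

τ = 16T/(πd³) = 16×415000/(π×41.6³) = 29.36 MPa.
n = τ_limit/τ = 143/29.36 = 4.871.

n = 4.87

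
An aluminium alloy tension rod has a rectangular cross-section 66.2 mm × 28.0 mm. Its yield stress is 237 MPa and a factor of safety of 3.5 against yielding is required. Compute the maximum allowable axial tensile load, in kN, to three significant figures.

F_allow = 126 kN

σ_allow = 237/3.5 = 67.71 MPa.
A = 66.2×28.0 = 1854 mm².
F_allow = σ_allow × A = 67.71×1854 = 125500 N.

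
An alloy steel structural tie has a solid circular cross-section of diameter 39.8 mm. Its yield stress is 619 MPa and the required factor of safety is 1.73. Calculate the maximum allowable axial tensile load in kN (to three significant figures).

σ_allow = 619/1.73 = 357.8 MPa.
A = πd²/4 = π×39.8²/4 = 1244 mm².
F_allow = σ_allow × A = 357.8×1244 = 445100 N.

F_allow = 445 kN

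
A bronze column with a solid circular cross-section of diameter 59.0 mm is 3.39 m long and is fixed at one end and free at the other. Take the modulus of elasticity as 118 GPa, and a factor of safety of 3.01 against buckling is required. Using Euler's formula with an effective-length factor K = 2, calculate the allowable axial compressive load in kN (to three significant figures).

I = πd⁴/64 = π×59.0⁴/64 = 594800 mm⁴.
Effective length L_e = KL = 2×3.39 m = 6780 mm.
Euler critical load P_cr = π²EI/L_e² = π²×118000×594800/6780² = 15070 N.
P_allow = P_cr/n = 15070/3.01 = 5006 N.

P_allow = 5.01 kN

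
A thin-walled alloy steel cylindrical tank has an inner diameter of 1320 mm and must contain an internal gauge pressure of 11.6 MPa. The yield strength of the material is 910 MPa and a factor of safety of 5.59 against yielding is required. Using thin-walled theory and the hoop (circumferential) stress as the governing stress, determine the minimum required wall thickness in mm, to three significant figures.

σ_allow = 910/5.59 = 162.8 MPa.
Hoop stress σ_h = pD/(2t), so t = pD/(2σ_allow) = 11.6×1320/(2×162.8) = 47.03 mm.

t = 47.0 mm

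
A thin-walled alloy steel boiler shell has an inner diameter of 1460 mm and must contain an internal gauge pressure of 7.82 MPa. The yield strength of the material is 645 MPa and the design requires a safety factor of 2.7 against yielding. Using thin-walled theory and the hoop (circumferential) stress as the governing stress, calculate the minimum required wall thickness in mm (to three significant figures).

σ_allow = 645/2.7 = 238.9 MPa.
Hoop stress σ_h = pD/(2t), so t = pD/(2σ_allow) = 7.82×1460/(2×238.9) = 23.90 mm.

t = 23.9 mm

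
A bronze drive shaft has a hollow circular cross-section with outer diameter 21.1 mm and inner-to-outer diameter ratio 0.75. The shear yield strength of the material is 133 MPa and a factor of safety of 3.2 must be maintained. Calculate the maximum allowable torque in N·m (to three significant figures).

τ_allow = 133/3.2 = 41.56 MPa.
For a hollow shaft T_allow = τ_allow·πd_o³(1−k⁴)/16 with 1−k⁴ = 0.6836, so πd_o³(1−k⁴)/16 = 1261 mm³.
T_allow = 41.56×1261 = 52410 N·mm = 52.41 N·m.

T_allow = 52.4 N·m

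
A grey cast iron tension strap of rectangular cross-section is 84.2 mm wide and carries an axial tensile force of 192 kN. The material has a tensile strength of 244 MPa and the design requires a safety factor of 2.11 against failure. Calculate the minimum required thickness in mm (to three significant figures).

σ_allow = 244/2.11 = 115.6 MPa.
Required area A = F/σ_allow = 192000/115.6 = 1660 mm².
t = A/w = 1660/84.2 = 19.72 mm.

t = 19.7 mm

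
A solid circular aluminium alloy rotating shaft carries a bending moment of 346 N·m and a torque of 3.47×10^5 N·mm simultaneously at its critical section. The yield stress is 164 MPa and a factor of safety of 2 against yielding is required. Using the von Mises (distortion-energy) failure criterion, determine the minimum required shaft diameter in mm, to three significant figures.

d = 38.5 mm

σ_allow = σ_y/n = 164/2 = 82.00 MPa.
For a solid shaft σ_b = 32M/(πd³) and τ = 16T/(πd³), so the von Mises stress is σ' = (16/πd³)·√(4M²+3T²).
√(4M²+3T²) = √(4×(346000)² + 3×(347000)²) = 916600 N·mm.
d³ = 16×916600/(π×82.00) = 56930 mm³.
d = 38.47 mm.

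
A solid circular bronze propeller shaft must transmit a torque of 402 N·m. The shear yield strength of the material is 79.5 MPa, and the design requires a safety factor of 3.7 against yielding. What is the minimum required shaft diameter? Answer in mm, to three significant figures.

Allowable shear stress τ_allow = 79.5/3.7 = 21.49 MPa.
For a solid shaft τ = 16T/(πd³), so d³ = 16T/(π τ_allow) = 16×402000/(π×21.49) = 95290 mm³.
d = (95290)^(1/3) = 45.67 mm.

d = 45.7 mm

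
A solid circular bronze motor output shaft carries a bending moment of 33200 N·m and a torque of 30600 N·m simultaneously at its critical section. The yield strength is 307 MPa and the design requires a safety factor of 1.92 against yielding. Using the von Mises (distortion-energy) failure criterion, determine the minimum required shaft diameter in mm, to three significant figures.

σ_allow = σ_y/n = 307/1.92 = 159.9 MPa.
For a solid shaft σ_b = 32M/(πd³) and τ = 16T/(πd³), so the von Mises stress is σ' = (16/πd³)·√(4M²+3T²).
√(4M²+3T²) = √(4×(3.320×10^7)² + 3×(3.060×10^7)²) = 8.496×10^7 N·mm.
d³ = 16×8.496×10^7/(π×159.9) = 2.706×10^6 mm³.
d = 139.4 mm.

d = 139 mm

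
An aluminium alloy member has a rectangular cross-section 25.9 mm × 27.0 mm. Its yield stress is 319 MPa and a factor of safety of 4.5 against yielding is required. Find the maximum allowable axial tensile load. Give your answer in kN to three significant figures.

σ_allow = 319/4.5 = 70.89 MPa.
A = 25.9×27.0 = 699.3 mm².
F_allow = σ_allow × A = 70.89×699.3 = 49570 N.

F_allow = 49.6 kN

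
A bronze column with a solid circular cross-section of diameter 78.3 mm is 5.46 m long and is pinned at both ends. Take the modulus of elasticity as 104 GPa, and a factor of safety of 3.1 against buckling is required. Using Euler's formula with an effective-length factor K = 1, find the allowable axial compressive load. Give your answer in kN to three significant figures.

P_allow = 20.5 kN

I = πd⁴/64 = π×78.3⁴/64 = 1.845×10^6 mm⁴.
Effective length L_e = KL = 1×5.46 m = 5460 mm.
Euler critical load P_cr = π²EI/L_e² = π²×104000×1.845×10^6/5460² = 63530 N.
P_allow = P_cr/n = 63530/3.1 = 20490 N.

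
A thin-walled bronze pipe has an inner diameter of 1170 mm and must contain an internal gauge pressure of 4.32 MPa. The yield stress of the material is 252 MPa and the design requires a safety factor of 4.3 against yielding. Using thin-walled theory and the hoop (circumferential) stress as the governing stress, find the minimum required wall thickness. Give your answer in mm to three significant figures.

t = 43.1 mm

σ_allow = 252/4.3 = 58.60 MPa.
Hoop stress σ_h = pD/(2t), so t = pD/(2σ_allow) = 4.32×1170/(2×58.60) = 43.12 mm.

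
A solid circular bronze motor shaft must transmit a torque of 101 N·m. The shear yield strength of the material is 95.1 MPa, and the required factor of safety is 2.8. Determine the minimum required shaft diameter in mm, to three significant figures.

d = 24.7 mm

Allowable shear stress τ_allow = 95.1/2.8 = 33.96 MPa.
For a solid shaft τ = 16T/(πd³), so d³ = 16T/(π τ_allow) = 16×101000/(π×33.96) = 15140 mm³.
d = (15140)^(1/3) = 24.74 mm.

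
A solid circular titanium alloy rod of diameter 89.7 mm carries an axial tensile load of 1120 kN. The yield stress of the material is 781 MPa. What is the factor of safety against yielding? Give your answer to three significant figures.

n = 4.41

A = πd²/4 = 6319 mm².
σ = F/A = 1120000/6319 = 177.2 MPa.
n = 781/177.2 = 4.407.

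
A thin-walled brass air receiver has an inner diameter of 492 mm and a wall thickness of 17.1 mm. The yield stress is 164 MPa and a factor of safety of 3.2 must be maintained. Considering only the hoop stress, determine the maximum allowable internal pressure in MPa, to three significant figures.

p_allow = 3.56 MPa

σ_allow = 164/3.2 = 51.25 MPa.
σ_h = pD/(2t) → p_allow = 2σ_allow t/D = 2×51.25×17.1/492 = 3.563 MPa.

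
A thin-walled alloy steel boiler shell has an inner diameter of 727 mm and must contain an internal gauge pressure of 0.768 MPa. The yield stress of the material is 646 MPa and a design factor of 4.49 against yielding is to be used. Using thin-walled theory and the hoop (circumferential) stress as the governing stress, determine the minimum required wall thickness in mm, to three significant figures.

t = 1.94 mm

σ_allow = 646/4.49 = 143.9 MPa.
Hoop stress σ_h = pD/(2t), so t = pD/(2σ_allow) = 0.768×727/(2×143.9) = 1.940 mm.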